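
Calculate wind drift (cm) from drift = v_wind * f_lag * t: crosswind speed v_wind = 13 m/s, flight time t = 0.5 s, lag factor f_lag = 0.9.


drift = v_wind * lag * t = 13 * 0.9 * 0.5 = 5.85 m ≈ 585 cm

585 cm


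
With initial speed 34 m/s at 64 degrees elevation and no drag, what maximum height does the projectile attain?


H = (v0*sin(theta))^2 / (2g) = (34*sin(64°))^2 / (2*9.81) = 47.6 m

47.6 m


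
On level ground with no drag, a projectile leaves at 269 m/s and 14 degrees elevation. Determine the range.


R = v0^2 * sin(2*theta) / g = 269^2 * sin(2*14°) / 9.81 = 3463 m

3463 m


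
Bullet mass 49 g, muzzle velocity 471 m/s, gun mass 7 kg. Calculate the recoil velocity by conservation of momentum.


v_recoil = m_p * v_p / m_gun = 0.049 * 471 / 7 = 3.297 m/s

3.297 m/s


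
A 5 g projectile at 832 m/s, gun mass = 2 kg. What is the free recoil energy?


v_r = m_p*v_p/m_gun = 0.005*832/2 = 2.08 m/s, E_r = 0.5*m_gun*v_r^2 = 0.5*2*2.08^2 = 4.326 J

4.326 J


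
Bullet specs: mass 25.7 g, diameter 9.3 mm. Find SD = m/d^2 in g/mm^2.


SD = m/d^2 = 25.7/9.3^2 = 0.2971 g/mm^2

0.2971 g/mm^2


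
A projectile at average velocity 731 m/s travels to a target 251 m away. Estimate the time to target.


t = d/v = 251/731 = 0.3434 s

0.3434 s


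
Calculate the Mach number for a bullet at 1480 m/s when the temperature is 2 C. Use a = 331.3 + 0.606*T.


a = 331.3 + 0.606*(2) = 332.512 m/s
M = v/a = 1480/332.512 = 4.451

4.451


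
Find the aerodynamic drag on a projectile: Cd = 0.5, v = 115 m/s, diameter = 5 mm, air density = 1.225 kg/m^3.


A = pi*(d/2)^2 = pi*(5/2000)^2 = 1.96350e-05 m^2
Fd = 0.5*Cd*rho*A*v^2 = 0.5*0.5*1.225*1.96350e-05*115^2 = 0.07952 N

0.07952 N


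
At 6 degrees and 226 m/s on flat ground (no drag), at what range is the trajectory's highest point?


R = v0^2*sin(2*theta)/g = 226^2*sin(2*6°)/9.81 = 1082.5 m
apex_dist = R/2 = 1082.5/2 = 541.2 m

541.2 m


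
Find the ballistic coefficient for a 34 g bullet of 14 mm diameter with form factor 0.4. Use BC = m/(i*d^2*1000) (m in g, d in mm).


BC = m/(i*d^2*1000) = 34/(0.4 * 14^2 * 1000) = 0.0004337

0.0004337


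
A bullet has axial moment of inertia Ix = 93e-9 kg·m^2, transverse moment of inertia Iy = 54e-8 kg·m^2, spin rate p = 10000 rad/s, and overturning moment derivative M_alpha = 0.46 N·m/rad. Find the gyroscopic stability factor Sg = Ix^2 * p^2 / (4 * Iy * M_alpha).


Sg = Ix^2 * p^2 / (4 * Iy * M_alpha) = (93e-9)^2 * 10000^2 / (4 * 54e-8 * 0.46) = 0.8705

0.8705


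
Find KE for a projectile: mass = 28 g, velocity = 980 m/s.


E = 0.5*m*v^2 = 0.5*0.028*980^2 = 13446 J

13446 J


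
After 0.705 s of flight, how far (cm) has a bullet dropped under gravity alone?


drop = 0.5*g*t^2 = 0.5*9.81*0.705^2 = 2.43791 m ≈ 243.8 cm

243.8 cm


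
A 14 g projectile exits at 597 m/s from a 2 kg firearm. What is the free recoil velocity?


v_recoil = m_p * v_p / m_gun = 0.014 * 597 / 2 = 4.179 m/s

4.179 m/s


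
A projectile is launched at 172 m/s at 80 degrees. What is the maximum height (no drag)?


H = (v0*sin(theta))^2 / (2g) = (172*sin(80°))^2 / (2*9.81) = 1462 m

1462 m


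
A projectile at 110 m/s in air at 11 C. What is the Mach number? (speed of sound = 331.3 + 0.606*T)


a = 331.3 + 0.606*(11) = 337.966 m/s
M = v/a = 110/337.966 = 0.3255

0.3255


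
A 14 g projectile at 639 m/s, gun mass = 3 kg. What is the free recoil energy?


v_r = m_p*v_p/m_gun = 0.014*639/3 = 2.982 m/s, E_r = 0.5*m_gun*v_r^2 = 0.5*3*2.982^2 = 13.34 J

13.34 J


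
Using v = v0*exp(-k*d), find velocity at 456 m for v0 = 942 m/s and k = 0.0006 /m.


v = v0*exp(-k*d) = 942*exp(-0.0006*456) = 716.5 m/s

716.5 m/s


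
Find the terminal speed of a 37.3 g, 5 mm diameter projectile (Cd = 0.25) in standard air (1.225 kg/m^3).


A = pi*(d/2)^2 = pi*(5/2000)^2 = 1.96350e-05 m^2
vt = sqrt(2mg/(Cd*rho*A)) = sqrt(2*0.0373*9.81/(0.25 * 1.225 * 1.96350e-05)) = 348.9 m/s

348.9 m/s


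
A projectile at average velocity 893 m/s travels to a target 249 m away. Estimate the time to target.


t = d/v = 249/893 = 0.2788 s

0.2788 s


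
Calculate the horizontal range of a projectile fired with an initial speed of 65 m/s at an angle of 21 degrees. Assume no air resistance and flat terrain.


R = v0^2 * sin(2*theta) / g = 65^2 * sin(2*21°) / 9.81 = 288.2 m

288.2 m


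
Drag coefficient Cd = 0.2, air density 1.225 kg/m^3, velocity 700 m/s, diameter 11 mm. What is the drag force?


A = pi*(d/2)^2 = pi*(11/2000)^2 = 9.50332e-05 m^2
Fd = 0.5*Cd*rho*A*v^2 = 0.5*0.2*1.225*9.50332e-05*700^2 = 5.704 N

5.704 N


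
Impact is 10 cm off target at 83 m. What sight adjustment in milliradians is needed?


1 mrad subtends 1 cm per 10 m of range, so adj = error_cm / (dist_m / 10) = 10 / (83/10) = 1.205 mrad

1.205 mrad


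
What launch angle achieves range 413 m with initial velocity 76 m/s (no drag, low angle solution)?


sin(2*theta) = R*g/v0^2 = 413*9.81/76^2 = 0.701442, theta = arcsin(0.701442)/2 = 22.27°

22.27 degrees


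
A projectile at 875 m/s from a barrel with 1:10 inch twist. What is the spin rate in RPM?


twist_m = 10*0.0254 = 0.254 m
spin = v/twist = 875/0.254 = 3444.882 rev/s
RPM = spin*60 = 3444.882*60 ≈ 206693 RPM

206693 RPM


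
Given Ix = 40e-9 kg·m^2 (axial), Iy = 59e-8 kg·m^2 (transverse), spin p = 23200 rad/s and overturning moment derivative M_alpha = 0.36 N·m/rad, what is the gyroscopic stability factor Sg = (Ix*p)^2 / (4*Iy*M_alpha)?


Sg = Ix^2 * p^2 / (4 * Iy * M_alpha) = (40e-9)^2 * 23200^2 / (4 * 59e-8 * 0.36) = 1.014

1.014


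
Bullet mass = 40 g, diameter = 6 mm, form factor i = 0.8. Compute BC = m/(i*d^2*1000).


BC = m/(i*d^2*1000) = 40/(0.8 * 6^2 * 1000) = 0.001389

0.001389


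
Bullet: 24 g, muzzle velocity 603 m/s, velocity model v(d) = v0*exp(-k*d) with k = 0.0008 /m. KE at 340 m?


v = v0*exp(-k*d) = 603*exp(-0.0008*340) = 459.398 m/s
E = 0.5*m*v^2 = 0.5*0.024*459.398^2 = 2533 J

2533 J


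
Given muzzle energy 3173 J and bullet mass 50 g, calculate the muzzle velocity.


v = sqrt(2*E/m) = sqrt(2*3173/0.05) = 356.3 m/s

356.3 m/s


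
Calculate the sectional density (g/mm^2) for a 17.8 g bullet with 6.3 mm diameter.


SD = m/d^2 = 17.8/6.3^2 = 0.4485 g/mm^2

0.4485 g/mm^2


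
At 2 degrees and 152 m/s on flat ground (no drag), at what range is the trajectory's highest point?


R = v0^2*sin(2*theta)/g = 152^2*sin(2*2°)/9.81 = 164.287 m
apex_dist = R/2 = 164.287/2 = 82.14 m

82.14 m


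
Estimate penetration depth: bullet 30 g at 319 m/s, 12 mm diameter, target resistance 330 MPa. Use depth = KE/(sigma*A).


A = pi*(d/2)^2 = pi*(12/2)^2 = 113.097 mm^2
E = 0.5*m*v^2 = 0.5*0.03*319^2 = 1526.41 J
depth = E/(sigma*A) = 1526.41 J / (330 MPa * 113.097 mm^2) = 1526.41/(330 * 113.097) m = 0.0408984 m ≈ 40.9 mm

40.9 mm


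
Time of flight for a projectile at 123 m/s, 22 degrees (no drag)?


T = 2*v0*sin(theta)/g = 2*123*sin(22°)/9.81 = 9.394 s

9.394 s


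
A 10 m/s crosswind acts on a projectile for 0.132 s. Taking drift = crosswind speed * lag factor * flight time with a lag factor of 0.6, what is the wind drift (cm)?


drift = v_wind * lag * t = 10 * 0.6 * 0.132 = 0.792 m ≈ 79.2 cm

79.2 cm


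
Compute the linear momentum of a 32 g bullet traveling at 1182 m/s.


p = m*v = 0.032*1182 = 37.82 kg·m/s

37.82 kg·m/s


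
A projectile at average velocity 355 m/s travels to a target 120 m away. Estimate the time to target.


t = d/v = 120/355 = 0.338 s

0.338 s


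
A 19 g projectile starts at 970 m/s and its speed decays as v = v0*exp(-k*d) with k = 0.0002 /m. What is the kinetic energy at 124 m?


v = v0*exp(-k*d) = 970*exp(-0.0002*124) = 946.24 m/s
E = 0.5*m*v^2 = 0.5*0.019*946.24^2 = 8506 J

8506 J


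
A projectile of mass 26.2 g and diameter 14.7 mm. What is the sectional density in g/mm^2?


SD = m/d^2 = 26.2/14.7^2 = 0.1212 g/mm^2

0.1212 g/mm^2


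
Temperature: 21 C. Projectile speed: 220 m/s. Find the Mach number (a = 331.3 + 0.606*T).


a = 331.3 + 0.606*(21) = 344.026 m/s
M = v/a = 220/344.026 = 0.6395

0.6395


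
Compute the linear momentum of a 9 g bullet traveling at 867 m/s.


p = m*v = 0.009*867 = 7.803 kg·m/s

7.803 kg·m/s


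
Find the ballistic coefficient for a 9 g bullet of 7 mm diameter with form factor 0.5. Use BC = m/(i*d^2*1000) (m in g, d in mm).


BC = m/(i*d^2*1000) = 9/(0.5 * 7^2 * 1000) = 0.0003673

0.0003673


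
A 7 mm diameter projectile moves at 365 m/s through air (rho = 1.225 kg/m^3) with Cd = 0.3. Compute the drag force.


A = pi*(d/2)^2 = pi*(7/2000)^2 = 3.84845e-05 m^2
Fd = 0.5*Cd*rho*A*v^2 = 0.5*0.3*1.225*3.84845e-05*365^2 = 0.9421 N

0.9421 N


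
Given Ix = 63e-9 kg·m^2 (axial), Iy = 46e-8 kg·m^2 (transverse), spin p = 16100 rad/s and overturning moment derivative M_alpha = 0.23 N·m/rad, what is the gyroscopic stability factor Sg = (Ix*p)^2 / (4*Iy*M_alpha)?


Sg = Ix^2 * p^2 / (4 * Iy * M_alpha) = (63e-9)^2 * 16100^2 / (4 * 46e-8 * 0.23) = 2.431

2.431


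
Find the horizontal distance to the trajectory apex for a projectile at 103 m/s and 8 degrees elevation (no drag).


R = v0^2*sin(2*theta)/g = 103^2*sin(2*8°)/9.81 = 298.087 m
apex_dist = R/2 = 298.087/2 = 149 m

149 m


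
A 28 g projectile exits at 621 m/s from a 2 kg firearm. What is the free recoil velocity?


v_recoil = m_p * v_p / m_gun = 0.028 * 621 / 2 = 8.694 m/s

8.694 m/s


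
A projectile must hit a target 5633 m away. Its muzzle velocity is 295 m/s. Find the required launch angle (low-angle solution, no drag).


sin(2*theta) = R*g/v0^2 = 5633*9.81/295^2 = 0.634987, theta = arcsin(0.634987)/2 = 19.71°

19.71 degrees


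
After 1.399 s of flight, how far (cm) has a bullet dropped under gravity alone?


drop = 0.5*g*t^2 = 0.5*9.81*1.399^2 = 9.60007 m ≈ 960 cm

960 cm


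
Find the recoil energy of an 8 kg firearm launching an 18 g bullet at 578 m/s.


v_r = m_p*v_p/m_gun = 0.018*578/8 = 1.3005 m/s, E_r = 0.5*m_gun*v_r^2 = 0.5*8*1.3005^2 = 6.765 J

6.765 J


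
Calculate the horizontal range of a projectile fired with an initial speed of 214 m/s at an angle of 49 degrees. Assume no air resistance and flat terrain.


R = v0^2 * sin(2*theta) / g = 214^2 * sin(2*49°) / 9.81 = 4623 m

4623 m


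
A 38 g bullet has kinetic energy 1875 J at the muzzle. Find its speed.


v = sqrt(2*E/m) = sqrt(2*1875/0.038) = 314.1 m/s

314.1 m/s


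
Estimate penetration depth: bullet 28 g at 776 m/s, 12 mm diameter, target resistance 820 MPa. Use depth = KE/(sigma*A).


A = pi*(d/2)^2 = pi*(12/2)^2 = 113.097 mm^2
E = 0.5*m*v^2 = 0.5*0.028*776^2 = 8430.46 J
depth = E/(sigma*A) = 8430.46 J / (820 MPa * 113.097 mm^2) = 8430.46/(820 * 113.097) m = 0.0909045 m ≈ 90.9 mm

90.9 mm


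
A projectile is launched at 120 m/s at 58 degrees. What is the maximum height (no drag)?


H = (v0*sin(theta))^2 / (2g) = (120*sin(58°))^2 / (2*9.81) = 527.8 m

527.8 m


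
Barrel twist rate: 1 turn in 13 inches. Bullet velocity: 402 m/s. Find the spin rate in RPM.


twist_m = 13*0.0254 = 0.3302 m
spin = v/twist = 402/0.3302 = 1217.444 rev/s
RPM = spin*60 = 1217.444*60 ≈ 73047 RPM

73047 RPM


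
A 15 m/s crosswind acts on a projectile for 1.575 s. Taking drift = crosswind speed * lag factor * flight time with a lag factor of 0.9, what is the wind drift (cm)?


drift = v_wind * lag * t = 15 * 0.9 * 1.575 = 21.2625 m ≈ 2126 cm

2126 cm


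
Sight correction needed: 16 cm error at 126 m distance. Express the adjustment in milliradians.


1 mrad subtends 1 cm per 10 m of range, so adj = error_cm / (dist_m / 10) = 16 / (126/10) = 1.27 mrad

1.27 mrad


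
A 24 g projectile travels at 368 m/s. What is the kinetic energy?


E = 0.5*m*v^2 = 0.5*0.024*368^2 = 1625 J

1625 J


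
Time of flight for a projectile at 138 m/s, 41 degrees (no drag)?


T = 2*v0*sin(theta)/g = 2*138*sin(41°)/9.81 = 18.46 s

18.46 s


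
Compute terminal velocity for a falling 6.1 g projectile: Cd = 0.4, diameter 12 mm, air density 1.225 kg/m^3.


A = pi*(d/2)^2 = pi*(12/2000)^2 = 1.13097e-04 m^2
vt = sqrt(2mg/(Cd*rho*A)) = sqrt(2*0.0061*9.81/(0.4 * 1.225 * 1.13097e-04)) = 46.47 m/s

46.47 m/s


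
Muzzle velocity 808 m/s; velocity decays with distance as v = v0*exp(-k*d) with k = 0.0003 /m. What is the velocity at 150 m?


v = v0*exp(-k*d) = 808*exp(-0.0003*150) = 772.4 m/s

772.4 m/s


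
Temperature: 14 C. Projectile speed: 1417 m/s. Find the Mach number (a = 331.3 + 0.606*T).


a = 331.3 + 0.606*(14) = 339.784 m/s
M = v/a = 1417/339.784 = 4.17

4.17


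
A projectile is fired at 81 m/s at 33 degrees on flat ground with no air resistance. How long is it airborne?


T = 2*v0*sin(theta)/g = 2*81*sin(33°)/9.81 = 8.994 s

8.994 s


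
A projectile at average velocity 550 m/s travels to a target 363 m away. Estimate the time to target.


t = d/v = 363/550 = 0.66 s

0.66 s


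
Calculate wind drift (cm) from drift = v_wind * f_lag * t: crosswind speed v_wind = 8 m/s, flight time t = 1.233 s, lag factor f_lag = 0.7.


drift = v_wind * lag * t = 8 * 0.7 * 1.233 = 6.9048 m ≈ 690.5 cm

690.5 cm


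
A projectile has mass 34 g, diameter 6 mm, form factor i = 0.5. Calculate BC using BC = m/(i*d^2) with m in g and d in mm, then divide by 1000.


BC = m/(i*d^2*1000) = 34/(0.5 * 6^2 * 1000) = 0.001889

0.001889


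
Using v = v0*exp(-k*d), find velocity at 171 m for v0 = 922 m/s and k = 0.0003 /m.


v = v0*exp(-k*d) = 922*exp(-0.0003*171) = 875.9 m/s

875.9 m/s


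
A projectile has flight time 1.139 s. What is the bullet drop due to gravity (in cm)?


drop = 0.5*g*t^2 = 0.5*9.81*1.139^2 = 6.36336 m ≈ 636.3 cm

636.3 cm


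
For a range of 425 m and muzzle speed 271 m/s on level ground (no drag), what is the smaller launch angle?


sin(2*theta) = R*g/v0^2 = 425*9.81/271^2 = 0.0567701, theta = arcsin(0.0567701)/2 = 1.627°

1.627 degrees


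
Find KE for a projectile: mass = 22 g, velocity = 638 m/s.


E = 0.5*m*v^2 = 0.5*0.022*638^2 = 4477 J

4477 J


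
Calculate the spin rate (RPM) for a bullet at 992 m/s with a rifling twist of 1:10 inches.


twist_m = 10*0.0254 = 0.254 m
spin = v/twist = 992/0.254 = 3905.512 rev/s
RPM = spin*60 = 3905.512*60 ≈ 234331 RPM

234331 RPM


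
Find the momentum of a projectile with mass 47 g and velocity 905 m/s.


p = m*v = 0.047*905 = 42.53 kg·m/s

42.53 kg·m/s


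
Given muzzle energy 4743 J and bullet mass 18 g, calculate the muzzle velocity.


v = sqrt(2*E/m) = sqrt(2*4743/0.018) = 725.9 m/s

725.9 m/s


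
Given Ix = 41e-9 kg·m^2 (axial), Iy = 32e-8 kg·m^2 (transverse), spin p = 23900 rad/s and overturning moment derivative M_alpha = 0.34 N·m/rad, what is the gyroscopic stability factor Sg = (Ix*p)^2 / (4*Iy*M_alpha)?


Sg = Ix^2 * p^2 / (4 * Iy * M_alpha) = (41e-9)^2 * 23900^2 / (4 * 32e-8 * 0.34) = 2.206

2.206


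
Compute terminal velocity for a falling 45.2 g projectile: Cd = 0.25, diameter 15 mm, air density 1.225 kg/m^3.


A = pi*(d/2)^2 = pi*(15/2000)^2 = 1.76715e-04 m^2
vt = sqrt(2mg/(Cd*rho*A)) = sqrt(2*0.0452*9.81/(0.25 * 1.225 * 1.76715e-04)) = 128 m/s

128 m/s


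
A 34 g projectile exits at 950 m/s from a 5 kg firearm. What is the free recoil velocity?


v_recoil = m_p * v_p / m_gun = 0.034 * 950 / 5 = 6.46 m/s

6.46 m/s


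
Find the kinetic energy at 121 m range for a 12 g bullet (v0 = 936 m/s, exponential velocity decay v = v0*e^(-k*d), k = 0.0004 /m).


v = v0*exp(-k*d) = 936*exp(-0.0004*121) = 891.776 m/s
E = 0.5*m*v^2 = 0.5*0.012*891.776^2 = 4772 J

4772 J


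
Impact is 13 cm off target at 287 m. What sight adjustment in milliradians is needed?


1 mrad subtends 1 cm per 10 m of range, so adj = error_cm / (dist_m / 10) = 13 / (287/10) = 0.453 mrad

0.453 mrad


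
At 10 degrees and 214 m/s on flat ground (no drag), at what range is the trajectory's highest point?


R = v0^2*sin(2*theta)/g = 214^2*sin(2*10°)/9.81 = 1596.65 m
apex_dist = R/2 = 1596.65/2 = 798.3 m

798.3 m


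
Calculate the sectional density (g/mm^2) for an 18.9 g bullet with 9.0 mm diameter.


SD = m/d^2 = 18.9/9.0^2 = 0.2333 g/mm^2

0.2333 g/mm^2


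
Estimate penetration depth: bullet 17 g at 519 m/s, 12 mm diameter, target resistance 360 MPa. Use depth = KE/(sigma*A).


A = pi*(d/2)^2 = pi*(12/2)^2 = 113.097 mm^2
E = 0.5*m*v^2 = 0.5*0.017*519^2 = 2289.57 J
depth = E/(sigma*A) = 2289.57 J / (360 MPa * 113.097 mm^2) = 2289.57/(360 * 113.097) m = 0.056234 m ≈ 56.23 mm

56.23 mm


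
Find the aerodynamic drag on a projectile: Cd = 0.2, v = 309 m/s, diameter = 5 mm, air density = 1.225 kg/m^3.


A = pi*(d/2)^2 = pi*(5/2000)^2 = 1.96350e-05 m^2
Fd = 0.5*Cd*rho*A*v^2 = 0.5*0.2*1.225*1.96350e-05*309^2 = 0.2297 N

0.2297 N


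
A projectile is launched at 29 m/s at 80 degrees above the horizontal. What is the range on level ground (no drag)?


R = v0^2 * sin(2*theta) / g = 29^2 * sin(2*80°) / 9.81 = 29.32 m

29.32 m


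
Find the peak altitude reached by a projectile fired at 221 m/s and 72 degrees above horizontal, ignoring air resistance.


H = (v0*sin(theta))^2 / (2g) = (221*sin(72°))^2 / (2*9.81) = 2252 m

2252 m


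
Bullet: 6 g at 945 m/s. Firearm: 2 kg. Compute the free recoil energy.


v_r = m_p*v_p/m_gun = 0.006*945/2 = 2.835 m/s, E_r = 0.5*m_gun*v_r^2 = 0.5*2*2.835^2 = 8.037 J

8.037 J


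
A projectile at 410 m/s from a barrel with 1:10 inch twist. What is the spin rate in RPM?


twist_m = 10*0.0254 = 0.254 m
spin = v/twist = 410/0.254 = 1614.173 rev/s
RPM = spin*60 = 1614.173*60 ≈ 96850 RPM

96850 RPM


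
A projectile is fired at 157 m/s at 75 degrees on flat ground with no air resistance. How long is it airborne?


T = 2*v0*sin(theta)/g = 2*157*sin(75°)/9.81 = 30.92 s

30.92 s


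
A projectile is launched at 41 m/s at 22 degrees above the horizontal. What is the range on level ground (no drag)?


R = v0^2 * sin(2*theta) / g = 41^2 * sin(2*22°) / 9.81 = 119 m

119 m


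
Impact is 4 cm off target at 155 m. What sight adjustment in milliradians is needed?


1 mrad subtends 1 cm per 10 m of range, so adj = error_cm / (dist_m / 10) = 4 / (155/10) = 0.2581 mrad

0.2581 mrad


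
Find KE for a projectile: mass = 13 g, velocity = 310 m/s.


E = 0.5*m*v^2 = 0.5*0.013*310^2 = 624.6 J

624.6 J


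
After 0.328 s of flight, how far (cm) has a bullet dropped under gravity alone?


drop = 0.5*g*t^2 = 0.5*9.81*0.328^2 = 0.5277 m ≈ 52.77 cm

52.77 cm


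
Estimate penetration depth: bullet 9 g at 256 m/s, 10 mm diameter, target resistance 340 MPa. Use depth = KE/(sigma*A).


A = pi*(d/2)^2 = pi*(10/2)^2 = 78.5398 mm^2
E = 0.5*m*v^2 = 0.5*0.009*256^2 = 294.912 J
depth = E/(sigma*A) = 294.912 J / (340 MPa * 78.5398 mm^2) = 294.912/(340 * 78.5398) m = 0.0110439 m ≈ 11.04 mm

11.04 mm


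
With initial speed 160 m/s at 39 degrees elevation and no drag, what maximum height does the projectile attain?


H = (v0*sin(theta))^2 / (2g) = (160*sin(39°))^2 / (2*9.81) = 516.8 m

516.8 m


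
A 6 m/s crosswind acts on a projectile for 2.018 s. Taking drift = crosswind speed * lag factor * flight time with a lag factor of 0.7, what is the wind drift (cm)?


drift = v_wind * lag * t = 6 * 0.7 * 2.018 = 8.4756 m ≈ 847.6 cm

847.6 cm


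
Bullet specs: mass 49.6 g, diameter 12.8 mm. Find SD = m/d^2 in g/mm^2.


SD = m/d^2 = 49.6/12.8^2 = 0.3027 g/mm^2

0.3027 g/mm^2


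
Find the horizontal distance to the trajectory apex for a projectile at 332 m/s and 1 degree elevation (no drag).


R = v0^2*sin(2*theta)/g = 332^2*sin(2*1°)/9.81 = 392.127 m
apex_dist = R/2 = 392.127/2 = 196.1 m

196.1 m


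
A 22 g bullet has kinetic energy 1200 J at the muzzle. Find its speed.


v = sqrt(2*E/m) = sqrt(2*1200/0.022) = 330.3 m/s

330.3 m/s


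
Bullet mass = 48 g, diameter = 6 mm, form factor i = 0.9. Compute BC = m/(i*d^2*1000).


BC = m/(i*d^2*1000) = 48/(0.9 * 6^2 * 1000) = 0.001481

0.001481


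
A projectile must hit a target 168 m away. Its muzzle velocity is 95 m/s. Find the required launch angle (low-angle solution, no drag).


sin(2*theta) = R*g/v0^2 = 168*9.81/95^2 = 0.182613, theta = arcsin(0.182613)/2 = 5.261°

5.261 degrees


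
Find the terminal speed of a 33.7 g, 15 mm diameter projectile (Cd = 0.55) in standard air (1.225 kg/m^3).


A = pi*(d/2)^2 = pi*(15/2000)^2 = 1.76715e-04 m^2
vt = sqrt(2mg/(Cd*rho*A)) = sqrt(2*0.0337*9.81/(0.55 * 1.225 * 1.76715e-04)) = 74.52 m/s

74.52 m/s


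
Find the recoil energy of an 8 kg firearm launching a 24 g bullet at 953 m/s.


v_r = m_p*v_p/m_gun = 0.024*953/8 = 2.859 m/s, E_r = 0.5*m_gun*v_r^2 = 0.5*8*2.859^2 = 32.7 J

32.7 J


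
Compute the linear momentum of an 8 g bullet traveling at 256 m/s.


p = m*v = 0.008*256 = 2.048 kg·m/s

2.048 kg·m/s


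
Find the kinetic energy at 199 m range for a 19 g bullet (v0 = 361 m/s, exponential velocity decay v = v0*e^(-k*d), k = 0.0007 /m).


v = v0*exp(-k*d) = 361*exp(-0.0007*199) = 314.058 m/s
E = 0.5*m*v^2 = 0.5*0.019*314.058^2 = 937 J

937 J


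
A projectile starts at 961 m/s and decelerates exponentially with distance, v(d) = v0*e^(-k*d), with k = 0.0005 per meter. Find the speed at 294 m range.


v = v0*exp(-k*d) = 961*exp(-0.0005*294) = 829.6 m/s

829.6 m/s


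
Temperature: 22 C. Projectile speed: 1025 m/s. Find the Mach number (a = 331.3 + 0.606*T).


a = 331.3 + 0.606*(22) = 344.632 m/s
M = v/a = 1025/344.632 = 2.974

2.974


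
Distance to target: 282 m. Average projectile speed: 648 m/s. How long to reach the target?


t = d/v = 282/648 = 0.4352 s

0.4352 s


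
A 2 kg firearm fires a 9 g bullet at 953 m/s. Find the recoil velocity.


v_recoil = m_p * v_p / m_gun = 0.009 * 953 / 2 = 4.288 m/s

4.288 m/s


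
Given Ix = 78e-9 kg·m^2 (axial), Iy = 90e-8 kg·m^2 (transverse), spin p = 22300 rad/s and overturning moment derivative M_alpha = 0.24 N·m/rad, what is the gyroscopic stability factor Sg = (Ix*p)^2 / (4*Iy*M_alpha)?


Sg = Ix^2 * p^2 / (4 * Iy * M_alpha) = (78e-9)^2 * 22300^2 / (4 * 90e-8 * 0.24) = 3.502

3.502


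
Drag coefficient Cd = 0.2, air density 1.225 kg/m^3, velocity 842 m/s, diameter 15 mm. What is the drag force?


A = pi*(d/2)^2 = pi*(15/2000)^2 = 1.76715e-04 m^2
Fd = 0.5*Cd*rho*A*v^2 = 0.5*0.2*1.225*1.76715e-04*842^2 = 15.35 N

15.35 N


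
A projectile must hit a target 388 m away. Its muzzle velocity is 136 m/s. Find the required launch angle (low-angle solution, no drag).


sin(2*theta) = R*g/v0^2 = 388*9.81/136^2 = 0.205789, theta = arcsin(0.205789)/2 = 5.938°

5.938 degrees


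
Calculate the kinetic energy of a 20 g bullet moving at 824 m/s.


E = 0.5*m*v^2 = 0.5*0.02*824^2 = 6790 J

6790 J


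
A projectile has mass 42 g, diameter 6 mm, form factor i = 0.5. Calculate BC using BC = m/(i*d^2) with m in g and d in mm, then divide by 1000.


BC = m/(i*d^2*1000) = 42/(0.5 * 6^2 * 1000) = 0.002333

0.002333


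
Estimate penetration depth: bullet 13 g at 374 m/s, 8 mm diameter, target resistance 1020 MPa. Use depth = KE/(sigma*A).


A = pi*(d/2)^2 = pi*(8/2)^2 = 50.2655 mm^2
E = 0.5*m*v^2 = 0.5*0.013*374^2 = 909.194 J
depth = E/(sigma*A) = 909.194 J / (1020 MPa * 50.2655 mm^2) = 909.194/(1020 * 50.2655) m = 0.0177332 m ≈ 17.73 mm

17.73 mm


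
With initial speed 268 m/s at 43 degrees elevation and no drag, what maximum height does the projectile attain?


H = (v0*sin(theta))^2 / (2g) = (268*sin(43°))^2 / (2*9.81) = 1703 m

1703 m


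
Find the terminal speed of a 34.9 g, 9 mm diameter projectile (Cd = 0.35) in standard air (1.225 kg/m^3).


A = pi*(d/2)^2 = pi*(9/2000)^2 = 6.36173e-05 m^2
vt = sqrt(2mg/(Cd*rho*A)) = sqrt(2*0.0349*9.81/(0.35 * 1.225 * 6.36173e-05)) = 158.4 m/s

158.4 m/s


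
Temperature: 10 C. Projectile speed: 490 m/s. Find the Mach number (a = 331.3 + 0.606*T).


a = 331.3 + 0.606*(10) = 337.36 m/s
M = v/a = 490/337.36 = 1.452

1.452


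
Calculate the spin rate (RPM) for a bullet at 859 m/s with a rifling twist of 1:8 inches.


twist_m = 8*0.0254 = 0.2032 m
spin = v/twist = 859/0.2032 = 4227.362 rev/s
RPM = spin*60 = 4227.362*60 ≈ 253642 RPM

253642 RPM


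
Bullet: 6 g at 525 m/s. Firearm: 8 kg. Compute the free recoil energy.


v_r = m_p*v_p/m_gun = 0.006*525/8 = 0.39375 m/s, E_r = 0.5*m_gun*v_r^2 = 0.5*8*0.39375^2 = 0.6202 J

0.6202 J


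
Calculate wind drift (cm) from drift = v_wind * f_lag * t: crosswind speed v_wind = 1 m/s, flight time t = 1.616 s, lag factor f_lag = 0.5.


drift = v_wind * lag * t = 1 * 0.5 * 1.616 = 0.808 m ≈ 80.8 cm

80.8 cm


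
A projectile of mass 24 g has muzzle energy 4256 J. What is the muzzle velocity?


v = sqrt(2*E/m) = sqrt(2*4256/0.024) = 595.5 m/s

595.5 m/s


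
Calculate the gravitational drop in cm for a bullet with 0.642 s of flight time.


drop = 0.5*g*t^2 = 0.5*9.81*0.642^2 = 2.02166 m ≈ 202.2 cm

202.2 cm


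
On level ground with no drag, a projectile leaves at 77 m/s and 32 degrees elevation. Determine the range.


R = v0^2 * sin(2*theta) / g = 77^2 * sin(2*32°) / 9.81 = 543.2 m

543.2 m


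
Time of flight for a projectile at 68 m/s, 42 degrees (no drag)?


T = 2*v0*sin(theta)/g = 2*68*sin(42°)/9.81 = 9.276 s

9.276 s


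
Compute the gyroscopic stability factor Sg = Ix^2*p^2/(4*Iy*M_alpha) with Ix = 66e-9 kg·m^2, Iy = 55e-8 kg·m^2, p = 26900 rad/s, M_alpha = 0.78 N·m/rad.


Sg = Ix^2 * p^2 / (4 * Iy * M_alpha) = (66e-9)^2 * 26900^2 / (4 * 55e-8 * 0.78) = 1.837

1.837


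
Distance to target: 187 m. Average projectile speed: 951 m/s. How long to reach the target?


t = d/v = 187/951 = 0.1966 s

0.1966 s


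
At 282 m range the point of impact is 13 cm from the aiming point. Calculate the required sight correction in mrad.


1 mrad subtends 1 cm per 10 m of range, so adj = error_cm / (dist_m / 10) = 13 / (282/10) = 0.461 mrad

0.461 mrad


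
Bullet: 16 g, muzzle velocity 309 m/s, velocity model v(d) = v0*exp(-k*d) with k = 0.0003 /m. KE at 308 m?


v = v0*exp(-k*d) = 309*exp(-0.0003*308) = 281.728 m/s
E = 0.5*m*v^2 = 0.5*0.016*281.728^2 = 635 J

635 J


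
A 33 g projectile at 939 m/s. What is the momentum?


p = m*v = 0.033*939 = 30.99 kg·m/s

30.99 kg·m/s


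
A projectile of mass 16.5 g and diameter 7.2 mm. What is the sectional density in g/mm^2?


SD = m/d^2 = 16.5/7.2^2 = 0.3183 g/mm^2

0.3183 g/mm^2


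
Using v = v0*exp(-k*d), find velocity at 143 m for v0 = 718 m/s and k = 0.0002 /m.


v = v0*exp(-k*d) = 718*exp(-0.0002*143) = 697.8 m/s

697.8 m/s


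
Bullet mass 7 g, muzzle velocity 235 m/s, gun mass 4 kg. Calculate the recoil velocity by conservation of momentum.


v_recoil = m_p * v_p / m_gun = 0.007 * 235 / 4 = 0.4113 m/s

0.4113 m/s


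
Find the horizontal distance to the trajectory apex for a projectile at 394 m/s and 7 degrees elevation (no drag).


R = v0^2*sin(2*theta)/g = 394^2*sin(2*7°)/9.81 = 3828.24 m
apex_dist = R/2 = 3828.24/2 = 1914 m

1914 m


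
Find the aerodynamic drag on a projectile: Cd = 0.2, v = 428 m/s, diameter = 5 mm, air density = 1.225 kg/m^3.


A = pi*(d/2)^2 = pi*(5/2000)^2 = 1.96350e-05 m^2
Fd = 0.5*Cd*rho*A*v^2 = 0.5*0.2*1.225*1.96350e-05*428^2 = 0.4406 N

0.4406 N


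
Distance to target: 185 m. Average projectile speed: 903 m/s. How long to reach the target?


t = d/v = 185/903 = 0.2049 s

0.2049 s


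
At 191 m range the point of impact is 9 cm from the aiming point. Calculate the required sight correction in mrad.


1 mrad subtends 1 cm per 10 m of range, so adj = error_cm / (dist_m / 10) = 9 / (191/10) = 0.4712 mrad

0.4712 mrad


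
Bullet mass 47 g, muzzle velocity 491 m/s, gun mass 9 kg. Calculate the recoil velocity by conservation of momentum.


v_recoil = m_p * v_p / m_gun = 0.047 * 491 / 9 = 2.564 m/s

2.564 m/s


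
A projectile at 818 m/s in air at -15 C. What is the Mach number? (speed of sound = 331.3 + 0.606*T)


a = 331.3 + 0.606*(-15) = 322.21 m/s
M = v/a = 818/322.21 = 2.539

2.539


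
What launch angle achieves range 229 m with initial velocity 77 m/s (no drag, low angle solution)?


sin(2*theta) = R*g/v0^2 = 229*9.81/77^2 = 0.378899, theta = arcsin(0.378899)/2 = 11.13°

11.13 degrees


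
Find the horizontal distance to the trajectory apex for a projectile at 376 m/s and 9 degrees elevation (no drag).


R = v0^2*sin(2*theta)/g = 376^2*sin(2*9°)/9.81 = 4453.37 m
apex_dist = R/2 = 4453.37/2 = 2227 m

2227 m


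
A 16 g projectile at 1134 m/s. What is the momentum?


p = m*v = 0.016*1134 = 18.14 kg·m/s

18.14 kg·m/s


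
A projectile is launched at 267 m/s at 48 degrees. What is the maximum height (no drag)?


H = (v0*sin(theta))^2 / (2g) = (267*sin(48°))^2 / (2*9.81) = 2007 m

2007 m


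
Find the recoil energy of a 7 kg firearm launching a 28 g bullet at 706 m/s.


v_r = m_p*v_p/m_gun = 0.028*706/7 = 2.824 m/s, E_r = 0.5*m_gun*v_r^2 = 0.5*7*2.824^2 = 27.91 J

27.91 J


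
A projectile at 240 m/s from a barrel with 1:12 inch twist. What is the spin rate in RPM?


twist_m = 12*0.0254 = 0.3048 m
spin = v/twist = 240/0.3048 = 787.4016 rev/s
RPM = spin*60 = 787.4016*60 ≈ 47244 RPM

47244 RPM


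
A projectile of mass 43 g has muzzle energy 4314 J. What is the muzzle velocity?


v = sqrt(2*E/m) = sqrt(2*4314/0.043) = 447.9 m/s

447.9 m/s


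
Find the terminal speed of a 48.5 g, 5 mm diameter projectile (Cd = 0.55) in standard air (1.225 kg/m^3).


A = pi*(d/2)^2 = pi*(5/2000)^2 = 1.96350e-05 m^2
vt = sqrt(2mg/(Cd*rho*A)) = sqrt(2*0.0485*9.81/(0.55 * 1.225 * 1.96350e-05)) = 268.2 m/s

268.2 m/s


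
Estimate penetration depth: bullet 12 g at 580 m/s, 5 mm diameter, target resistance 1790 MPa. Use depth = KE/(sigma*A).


A = pi*(d/2)^2 = pi*(5/2)^2 = 19.635 mm^2
E = 0.5*m*v^2 = 0.5*0.012*580^2 = 2018.4 J
depth = E/(sigma*A) = 2018.4 J / (1790 MPa * 19.635 mm^2) = 2018.4/(1790 * 19.635) m = 0.0574281 m ≈ 57.43 mm

57.43 mm


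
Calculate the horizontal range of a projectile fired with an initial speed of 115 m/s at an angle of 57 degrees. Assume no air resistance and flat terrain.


R = v0^2 * sin(2*theta) / g = 115^2 * sin(2*57°) / 9.81 = 1232 m

1232 m


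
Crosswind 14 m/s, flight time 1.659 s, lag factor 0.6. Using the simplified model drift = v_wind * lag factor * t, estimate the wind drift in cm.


drift = v_wind * lag * t = 14 * 0.6 * 1.659 = 13.9356 m ≈ 1394 cm

1394 cm


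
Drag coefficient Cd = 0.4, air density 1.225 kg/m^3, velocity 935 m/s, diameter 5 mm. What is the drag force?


A = pi*(d/2)^2 = pi*(5/2000)^2 = 1.96350e-05 m^2
Fd = 0.5*Cd*rho*A*v^2 = 0.5*0.4*1.225*1.96350e-05*935^2 = 4.206 N

4.206 N


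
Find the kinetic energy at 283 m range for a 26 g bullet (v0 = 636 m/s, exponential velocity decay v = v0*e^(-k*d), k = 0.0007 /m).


v = v0*exp(-k*d) = 636*exp(-0.0007*283) = 521.703 m/s
E = 0.5*m*v^2 = 0.5*0.026*521.703^2 = 3538 J

3538 J


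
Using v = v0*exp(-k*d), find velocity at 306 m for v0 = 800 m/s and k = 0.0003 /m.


v = v0*exp(-k*d) = 800*exp(-0.0003*306) = 729.8 m/s

729.8 m/s


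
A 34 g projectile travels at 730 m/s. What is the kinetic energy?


E = 0.5*m*v^2 = 0.5*0.034*730^2 = 9059 J

9059 J


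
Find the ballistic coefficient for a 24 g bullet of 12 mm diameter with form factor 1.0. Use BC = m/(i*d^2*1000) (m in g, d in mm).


BC = m/(i*d^2*1000) = 24/(1.0 * 12^2 * 1000) = 0.0001667

0.0001667


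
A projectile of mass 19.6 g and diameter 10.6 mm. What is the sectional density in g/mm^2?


SD = m/d^2 = 19.6/10.6^2 = 0.1744 g/mm^2

0.1744 g/mm^2


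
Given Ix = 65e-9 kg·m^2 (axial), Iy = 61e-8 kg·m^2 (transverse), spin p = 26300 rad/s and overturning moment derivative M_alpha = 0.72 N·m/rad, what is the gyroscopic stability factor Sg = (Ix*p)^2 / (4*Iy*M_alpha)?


Sg = Ix^2 * p^2 / (4 * Iy * M_alpha) = (65e-9)^2 * 26300^2 / (4 * 61e-8 * 0.72) = 1.663

1.663


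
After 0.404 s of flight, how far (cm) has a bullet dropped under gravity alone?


drop = 0.5*g*t^2 = 0.5*9.81*0.404^2 = 0.800574 m ≈ 80.06 cm

80.06 cm


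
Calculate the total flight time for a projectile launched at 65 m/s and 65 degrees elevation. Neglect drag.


T = 2*v0*sin(theta)/g = 2*65*sin(65°)/9.81 = 12.01 s

12.01 s


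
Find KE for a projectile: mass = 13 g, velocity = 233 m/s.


E = 0.5*m*v^2 = 0.5*0.013*233^2 = 352.9 J

352.9 J


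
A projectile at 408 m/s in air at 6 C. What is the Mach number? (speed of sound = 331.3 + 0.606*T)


a = 331.3 + 0.606*(6) = 334.936 m/s
M = v/a = 408/334.936 = 1.218

1.218


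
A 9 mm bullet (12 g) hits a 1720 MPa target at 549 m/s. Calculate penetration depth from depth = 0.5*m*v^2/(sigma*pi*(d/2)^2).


A = pi*(d/2)^2 = pi*(9/2)^2 = 63.6173 mm^2
E = 0.5*m*v^2 = 0.5*0.012*549^2 = 1808.41 J
depth = E/(sigma*A) = 1808.41 J / (1720 MPa * 63.6173 mm^2) = 1808.41/(1720 * 63.6173) m = 0.0165269 m ≈ 16.53 mm

16.53 mm


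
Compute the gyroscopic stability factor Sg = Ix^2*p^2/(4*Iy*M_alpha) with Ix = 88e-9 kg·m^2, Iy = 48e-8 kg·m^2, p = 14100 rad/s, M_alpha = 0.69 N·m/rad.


Sg = Ix^2 * p^2 / (4 * Iy * M_alpha) = (88e-9)^2 * 14100^2 / (4 * 48e-8 * 0.69) = 1.162

1.162


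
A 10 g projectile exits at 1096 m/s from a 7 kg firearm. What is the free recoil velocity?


v_recoil = m_p * v_p / m_gun = 0.01 * 1096 / 7 = 1.566 m/s

1.566 m/s


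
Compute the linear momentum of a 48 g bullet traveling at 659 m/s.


p = m*v = 0.048*659 = 31.63 kg·m/s

31.63 kg·m/s


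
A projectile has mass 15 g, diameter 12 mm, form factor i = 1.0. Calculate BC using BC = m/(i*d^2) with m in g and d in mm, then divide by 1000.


BC = m/(i*d^2*1000) = 15/(1.0 * 12^2 * 1000) = 0.0001042

0.0001042


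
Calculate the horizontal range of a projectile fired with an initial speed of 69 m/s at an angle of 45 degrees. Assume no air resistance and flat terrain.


R = v0^2 * sin(2*theta) / g = 69^2 * sin(2*45°) / 9.81 = 485.3 m

485.3 m


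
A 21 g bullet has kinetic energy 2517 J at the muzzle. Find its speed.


v = sqrt(2*E/m) = sqrt(2*2517/0.021) = 489.6 m/s

489.6 m/s


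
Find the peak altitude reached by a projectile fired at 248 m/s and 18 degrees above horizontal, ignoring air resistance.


H = (v0*sin(theta))^2 / (2g) = (248*sin(18°))^2 / (2*9.81) = 299.3 m

299.3 m


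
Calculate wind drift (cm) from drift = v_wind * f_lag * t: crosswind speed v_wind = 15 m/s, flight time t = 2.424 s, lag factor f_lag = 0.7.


drift = v_wind * lag * t = 15 * 0.7 * 2.424 = 25.452 m ≈ 2545 cm

2545 cm


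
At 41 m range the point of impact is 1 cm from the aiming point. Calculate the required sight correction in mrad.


1 mrad subtends 1 cm per 10 m of range, so adj = error_cm / (dist_m / 10) = 1 / (41/10) = 0.2439 mrad

0.2439 mrad


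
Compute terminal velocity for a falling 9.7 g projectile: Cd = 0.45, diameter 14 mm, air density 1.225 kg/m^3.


A = pi*(d/2)^2 = pi*(14/2000)^2 = 1.53938e-04 m^2
vt = sqrt(2mg/(Cd*rho*A)) = sqrt(2*0.0097*9.81/(0.45 * 1.225 * 1.53938e-04)) = 47.36 m/s

47.36 m/s


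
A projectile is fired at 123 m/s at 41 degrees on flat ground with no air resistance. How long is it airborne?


T = 2*v0*sin(theta)/g = 2*123*sin(41°)/9.81 = 16.45 s

16.45 s


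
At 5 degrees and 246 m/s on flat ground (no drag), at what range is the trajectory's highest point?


R = v0^2*sin(2*theta)/g = 246^2*sin(2*5°)/9.81 = 1071.2 m
apex_dist = R/2 = 1071.2/2 = 535.6 m

535.6 m


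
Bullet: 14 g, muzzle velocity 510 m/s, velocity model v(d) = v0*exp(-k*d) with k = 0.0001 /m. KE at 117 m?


v = v0*exp(-k*d) = 510*exp(-0.0001*117) = 504.068 m/s
E = 0.5*m*v^2 = 0.5*0.014*504.068^2 = 1779 J

1779 J


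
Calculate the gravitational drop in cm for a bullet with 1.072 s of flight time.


drop = 0.5*g*t^2 = 0.5*9.81*1.072^2 = 5.63675 m ≈ 563.7 cm

563.7 cm


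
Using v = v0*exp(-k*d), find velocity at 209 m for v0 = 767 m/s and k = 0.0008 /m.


v = v0*exp(-k*d) = 767*exp(-0.0008*209) = 648.9 m/s

648.9 m/s


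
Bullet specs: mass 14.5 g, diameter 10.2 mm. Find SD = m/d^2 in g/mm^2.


SD = m/d^2 = 14.5/10.2^2 = 0.1394 g/mm^2

0.1394 g/mm^2


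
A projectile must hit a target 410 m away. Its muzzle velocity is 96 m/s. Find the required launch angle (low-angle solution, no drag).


sin(2*theta) = R*g/v0^2 = 410*9.81/96^2 = 0.436426, theta = arcsin(0.436426)/2 = 12.94°

12.94 degrees


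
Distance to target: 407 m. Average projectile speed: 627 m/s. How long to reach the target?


t = d/v = 407/627 = 0.6491 s

0.6491 s


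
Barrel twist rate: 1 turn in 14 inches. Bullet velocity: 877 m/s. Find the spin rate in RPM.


twist_m = 14*0.0254 = 0.3556 m
spin = v/twist = 877/0.3556 = 2466.254 rev/s
RPM = spin*60 = 2466.254*60 ≈ 147975 RPM

147975 RPM


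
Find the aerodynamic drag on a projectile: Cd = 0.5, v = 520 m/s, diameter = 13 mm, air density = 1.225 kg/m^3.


A = pi*(d/2)^2 = pi*(13/2000)^2 = 1.32732e-04 m^2
Fd = 0.5*Cd*rho*A*v^2 = 0.5*0.5*1.225*1.32732e-04*520^2 = 10.99 N

10.99 N


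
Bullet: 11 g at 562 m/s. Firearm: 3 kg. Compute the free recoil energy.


v_r = m_p*v_p/m_gun = 0.011*562/3 = 2.06067 m/s, E_r = 0.5*m_gun*v_r^2 = 0.5*3*2.06067^2 = 6.37 J

6.37 J


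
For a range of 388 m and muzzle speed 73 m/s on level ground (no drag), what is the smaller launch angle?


sin(2*theta) = R*g/v0^2 = 388*9.81/73^2 = 0.714258, theta = arcsin(0.714258)/2 = 22.79°

22.79 degrees


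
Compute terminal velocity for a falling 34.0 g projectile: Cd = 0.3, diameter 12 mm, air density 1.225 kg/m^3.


A = pi*(d/2)^2 = pi*(12/2000)^2 = 1.13097e-04 m^2
vt = sqrt(2mg/(Cd*rho*A)) = sqrt(2*0.034*9.81/(0.3 * 1.225 * 1.13097e-04)) = 126.7 m/s

126.7 m/s


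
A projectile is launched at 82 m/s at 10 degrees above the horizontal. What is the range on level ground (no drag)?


R = v0^2 * sin(2*theta) / g = 82^2 * sin(2*10°) / 9.81 = 234.4 m

234.4 m


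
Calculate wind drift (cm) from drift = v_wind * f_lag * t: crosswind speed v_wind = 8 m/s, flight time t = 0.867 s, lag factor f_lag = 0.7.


drift = v_wind * lag * t = 8 * 0.7 * 0.867 = 4.8552 m ≈ 485.5 cm

485.5 cm


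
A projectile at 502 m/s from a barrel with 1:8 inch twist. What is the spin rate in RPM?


twist_m = 8*0.0254 = 0.2032 m
spin = v/twist = 502/0.2032 = 2470.472 rev/s
RPM = spin*60 = 2470.472*60 ≈ 148228 RPM

148228 RPM


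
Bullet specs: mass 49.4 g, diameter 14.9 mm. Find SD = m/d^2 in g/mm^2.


SD = m/d^2 = 49.4/14.9^2 = 0.2225 g/mm^2

0.2225 g/mm^2


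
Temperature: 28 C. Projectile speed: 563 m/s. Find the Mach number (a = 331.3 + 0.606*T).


a = 331.3 + 0.606*(28) = 348.268 m/s
M = v/a = 563/348.268 = 1.617

1.617


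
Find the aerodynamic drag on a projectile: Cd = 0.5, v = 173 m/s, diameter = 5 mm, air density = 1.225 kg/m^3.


A = pi*(d/2)^2 = pi*(5/2000)^2 = 1.96350e-05 m^2
Fd = 0.5*Cd*rho*A*v^2 = 0.5*0.5*1.225*1.96350e-05*173^2 = 0.18 N

0.18 N


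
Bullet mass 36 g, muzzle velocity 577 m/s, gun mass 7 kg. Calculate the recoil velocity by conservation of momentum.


v_recoil = m_p * v_p / m_gun = 0.036 * 577 / 7 = 2.967 m/s

2.967 m/s


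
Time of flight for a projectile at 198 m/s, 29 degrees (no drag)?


T = 2*v0*sin(theta)/g = 2*198*sin(29°)/9.81 = 19.57 s

19.57 s


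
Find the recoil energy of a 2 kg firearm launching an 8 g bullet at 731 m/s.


v_r = m_p*v_p/m_gun = 0.008*731/2 = 2.924 m/s, E_r = 0.5*m_gun*v_r^2 = 0.5*2*2.924^2 = 8.55 J

8.55 J


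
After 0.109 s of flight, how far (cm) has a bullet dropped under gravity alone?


drop = 0.5*g*t^2 = 0.5*9.81*0.109^2 = 0.0582763 m ≈ 5.828 cm

5.828 cm
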